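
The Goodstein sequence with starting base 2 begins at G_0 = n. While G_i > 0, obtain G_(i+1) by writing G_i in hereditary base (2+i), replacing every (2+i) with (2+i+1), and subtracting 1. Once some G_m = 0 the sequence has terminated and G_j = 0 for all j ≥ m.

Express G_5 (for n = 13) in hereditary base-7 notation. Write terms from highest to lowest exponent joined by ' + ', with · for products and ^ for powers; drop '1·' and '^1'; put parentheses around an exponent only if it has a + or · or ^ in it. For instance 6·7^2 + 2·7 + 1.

base 2: 13 = 2^(2 + 1) + 2^2 + 1; at 3: 3^(3 + 1) + 3^3 + 1 = 109; next = 108
base 3: 108 = 3^(3 + 1) + 3^3; at 4: 4^(4 + 1) + 4^4 = 1280; next = 1279
base 4: 1279 = 4^(4 + 1) + 3·4^3 + 3·4^2 + 3·4 + 3; at 5: 5^(5 + 1) + 3·5^3 + 3·5^2 + 3·5 + 3 = 16093; next = 16092
base 5: 16092 = 5^(5 + 1) + 3·5^3 + 3·5^2 + 3·5 + 2; at 6: 6^(6 + 1) + 3·6^3 + 3·6^2 + 3·6 + 2 = 280712; next = 280711
base 6: 280711 = 6^(6 + 1) + 3·6^3 + 3·6^2 + 3·6 + 1; at 7: 7^(7 + 1) + 3·7^3 + 3·7^2 + 3·7 + 1 = 5765999; next = 5765998
base 7: 5765998 = 7^(7 + 1) + 3·7^3 + 3·7^2 + 3·7; at 8: 8^(8 + 1) + 3·8^3 + 3·8^2 + 3·8 = 134219480; next = 134219479

7^(7 + 1) + 3·7^3 + 3·7^2 + 3·7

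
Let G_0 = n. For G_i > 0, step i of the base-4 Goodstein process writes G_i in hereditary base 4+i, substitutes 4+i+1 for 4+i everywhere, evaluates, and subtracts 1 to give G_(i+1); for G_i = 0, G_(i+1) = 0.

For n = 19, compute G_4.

63

step 0: 19 = 4^2 + 3; sub 5 for 4: 5^2 + 3; = 28; G_1 = 28−1 = 27
step 1: 27 = 5^2 + 2; sub 6 for 5: 6^2 + 2; = 38; G_2 = 38−1 = 37
step 2: 37 = 6^2 + 1; sub 7 for 6: 7^2 + 1; = 50; G_3 = 50−1 = 49
step 3: 49 = 7^2; sub 8 for 7: 8^2; = 64; G_4 = 64−1 = 63
step 4: 63 = 7·8 + 7; sub 9 for 8: 7·9 + 7; = 70; G_5 = 70−1 = 69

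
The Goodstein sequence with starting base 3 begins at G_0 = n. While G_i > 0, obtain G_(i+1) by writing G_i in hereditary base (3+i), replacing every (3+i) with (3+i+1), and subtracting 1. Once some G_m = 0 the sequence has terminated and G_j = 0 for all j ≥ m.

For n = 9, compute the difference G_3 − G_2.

G_0=9  [base 3] 3^2  →[3↦4]→  4^2 = 16  −1 ⇒ G_1=15
G_1=15  [base 4] 3·4 + 3  →[4↦5]→  3·5 + 3 = 18  −1 ⇒ G_2=17
G_2=17  [base 5] 3·5 + 2  →[5↦6]→  3·6 + 2 = 20  −1 ⇒ G_3=19

2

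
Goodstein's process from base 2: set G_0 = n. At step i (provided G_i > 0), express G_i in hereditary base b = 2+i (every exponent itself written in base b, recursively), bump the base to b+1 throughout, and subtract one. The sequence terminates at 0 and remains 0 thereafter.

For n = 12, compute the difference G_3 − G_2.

base 2: 12 = 2^(2 + 1) + 2^2; at 3: 3^(3 + 1) + 3^3 = 108; next = 107
base 3: 107 = 3^(3 + 1) + 2·3^2 + 2·3 + 2; at 4: 4^(4 + 1) + 2·4^2 + 2·4 + 2 = 1066; next = 1065
base 4: 1065 = 4^(4 + 1) + 2·4^2 + 2·4 + 1; at 5: 5^(5 + 1) + 2·5^2 + 2·5 + 1 = 15686; next = 15685

14620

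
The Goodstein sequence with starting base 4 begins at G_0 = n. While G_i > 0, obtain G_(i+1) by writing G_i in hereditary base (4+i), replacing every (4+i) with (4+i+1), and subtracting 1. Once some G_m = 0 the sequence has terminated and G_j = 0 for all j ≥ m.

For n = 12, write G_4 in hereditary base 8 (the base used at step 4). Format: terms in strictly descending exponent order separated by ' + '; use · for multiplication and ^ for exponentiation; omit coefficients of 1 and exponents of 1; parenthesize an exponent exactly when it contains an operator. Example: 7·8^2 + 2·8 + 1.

G_0 = 12. HB_4(12) = 3·4. Bump = 15. G_1 = 14.
G_1 = 14. HB_5(14) = 2·5 + 4. Bump = 16. G_2 = 15.
G_2 = 15. HB_6(15) = 2·6 + 3. Bump = 17. G_3 = 16.
G_3 = 16. HB_7(16) = 2·7 + 2. Bump = 18. G_4 = 17.
G_4 = 17. HB_8(17) = 2·8 + 1. Bump = 19. G_5 = 18.

2·8 + 1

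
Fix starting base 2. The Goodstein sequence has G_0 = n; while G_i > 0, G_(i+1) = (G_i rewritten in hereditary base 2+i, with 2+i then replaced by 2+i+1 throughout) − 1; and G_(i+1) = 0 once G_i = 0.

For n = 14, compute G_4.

i=0: 14 = 2^(2 + 1) + 2^2 + 2 (b=2); 2→3: 3^(3 + 1) + 3^3 + 3 = 111; 111−1 = 110
i=1: 110 = 3^(3 + 1) + 3^3 + 2 (b=3); 3→4: 4^(4 + 1) + 4^4 + 2 = 1282; 1282−1 = 1281
i=2: 1281 = 4^(4 + 1) + 4^4 + 1 (b=4); 4→5: 5^(5 + 1) + 5^5 + 1 = 18751; 18751−1 = 18750
i=3: 18750 = 5^(5 + 1) + 5^5 (b=5); 5→6: 6^(6 + 1) + 6^6 = 326592; 326592−1 = 326591

326591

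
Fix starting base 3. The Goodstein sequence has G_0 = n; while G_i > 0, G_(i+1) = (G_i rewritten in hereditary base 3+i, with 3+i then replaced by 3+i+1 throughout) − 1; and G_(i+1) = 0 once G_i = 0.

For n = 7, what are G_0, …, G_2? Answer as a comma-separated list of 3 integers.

G_0 = 7. HB_3(7) = 2·3 + 1. Bump = 9. G_1 = 8.
G_1 = 8. HB_4(8) = 2·4. Bump = 10. G_2 = 9.

7, 8, 9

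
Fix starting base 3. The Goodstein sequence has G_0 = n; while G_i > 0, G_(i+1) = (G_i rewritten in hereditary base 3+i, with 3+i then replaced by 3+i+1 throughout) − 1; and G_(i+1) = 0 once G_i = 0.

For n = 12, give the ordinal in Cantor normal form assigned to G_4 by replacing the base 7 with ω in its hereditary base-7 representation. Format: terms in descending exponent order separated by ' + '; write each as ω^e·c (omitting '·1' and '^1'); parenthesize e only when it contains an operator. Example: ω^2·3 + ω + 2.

step 0: 12 = 3^2 + 3; sub 4 for 3: 4^2 + 4; = 20; G_1 = 20−1 = 19
step 1: 19 = 4^2 + 3; sub 5 for 4: 5^2 + 3; = 28; G_2 = 28−1 = 27
step 2: 27 = 5^2 + 2; sub 6 for 5: 6^2 + 2; = 38; G_3 = 38−1 = 37
step 3: 37 = 6^2 + 1; sub 7 for 6: 7^2 + 1; = 50; G_4 = 50−1 = 49
step 4: 49 = 7^2; sub 8 for 7: 8^2; = 64; G_5 = 64−1 = 63

ω^2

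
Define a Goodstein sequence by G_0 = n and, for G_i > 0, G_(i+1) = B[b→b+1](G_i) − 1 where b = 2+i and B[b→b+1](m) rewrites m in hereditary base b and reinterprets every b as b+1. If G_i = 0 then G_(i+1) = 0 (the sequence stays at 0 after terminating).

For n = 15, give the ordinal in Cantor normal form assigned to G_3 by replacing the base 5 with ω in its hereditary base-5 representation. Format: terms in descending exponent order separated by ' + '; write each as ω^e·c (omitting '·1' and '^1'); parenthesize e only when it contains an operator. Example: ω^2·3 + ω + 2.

15 —HB2→ 2^(2 + 1) + 2^2 + 2 + 1 —bump→ 3^(3 + 1) + 3^3 + 3 + 1 = 112 —(−1)→ 111
111 —HB3→ 3^(3 + 1) + 3^3 + 3 —bump→ 4^(4 + 1) + 4^4 + 4 = 1284 —(−1)→ 1283
1283 —HB4→ 4^(4 + 1) + 4^4 + 3 —bump→ 5^(5 + 1) + 5^5 + 3 = 18753 —(−1)→ 18752

ω^(ω + 1) + ω^ω + 2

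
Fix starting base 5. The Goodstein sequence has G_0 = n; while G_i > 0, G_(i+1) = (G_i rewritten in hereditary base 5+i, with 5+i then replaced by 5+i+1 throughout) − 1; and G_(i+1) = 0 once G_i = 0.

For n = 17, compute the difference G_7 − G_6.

17 —HB5→ 3·5 + 2 —bump→ 3·6 + 2 = 20 —(−1)→ 19
19 —HB6→ 3·6 + 1 —bump→ 3·7 + 1 = 22 —(−1)→ 21
21 —HB7→ 3·7 —bump→ 3·8 = 24 —(−1)→ 23
23 —HB8→ 2·8 + 7 —bump→ 2·9 + 7 = 25 —(−1)→ 24
24 —HB9→ 2·9 + 6 —bump→ 2·10 + 6 = 26 —(−1)→ 25
25 —HB10→ 2·10 + 5 —bump→ 2·11 + 5 = 27 —(−1)→ 26
26 —HB11→ 2·11 + 4 —bump→ 2·12 + 4 = 28 —(−1)→ 27

1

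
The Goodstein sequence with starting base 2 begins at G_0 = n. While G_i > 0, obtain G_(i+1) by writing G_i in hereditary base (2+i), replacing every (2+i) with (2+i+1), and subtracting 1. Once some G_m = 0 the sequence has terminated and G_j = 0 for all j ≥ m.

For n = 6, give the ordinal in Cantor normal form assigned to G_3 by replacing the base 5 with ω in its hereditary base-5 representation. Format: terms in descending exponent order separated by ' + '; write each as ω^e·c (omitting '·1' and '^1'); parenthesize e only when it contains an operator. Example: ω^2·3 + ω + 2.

6 —HB2→ 2^2 + 2 —bump→ 3^3 + 3 = 30 —(−1)→ 29
29 —HB3→ 3^3 + 2 —bump→ 4^4 + 2 = 258 —(−1)→ 257
257 —HB4→ 4^4 + 1 —bump→ 5^5 + 1 = 3126 —(−1)→ 3125

ω^ω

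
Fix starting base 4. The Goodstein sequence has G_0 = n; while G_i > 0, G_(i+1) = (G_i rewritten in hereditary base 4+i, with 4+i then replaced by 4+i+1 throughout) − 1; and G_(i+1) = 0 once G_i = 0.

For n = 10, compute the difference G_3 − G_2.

1

G_0 = 10. HB_4(10) = 2·4 + 2. Bump = 12. G_1 = 11.
G_1 = 11. HB_5(11) = 2·5 + 1. Bump = 13. G_2 = 12.
G_2 = 12. HB_6(12) = 2·6. Bump = 14. G_3 = 13.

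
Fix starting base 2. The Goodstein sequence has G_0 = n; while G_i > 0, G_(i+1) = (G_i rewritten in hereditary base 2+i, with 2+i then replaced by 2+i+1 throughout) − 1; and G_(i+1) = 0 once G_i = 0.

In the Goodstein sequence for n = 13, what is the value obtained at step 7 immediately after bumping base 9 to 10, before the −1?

G_0 = 13. HB_2(13) = 2^(2 + 1) + 2^2 + 1. Bump = 109. G_1 = 108.
G_1 = 108. HB_3(108) = 3^(3 + 1) + 3^3. Bump = 1280. G_2 = 1279.
G_2 = 1279. HB_4(1279) = 4^(4 + 1) + 3·4^3 + 3·4^2 + 3·4 + 3. Bump = 16093. G_3 = 16092.
G_3 = 16092. HB_5(16092) = 5^(5 + 1) + 3·5^3 + 3·5^2 + 3·5 + 2. Bump = 280712. G_4 = 280711.
G_4 = 280711. HB_6(280711) = 6^(6 + 1) + 3·6^3 + 3·6^2 + 3·6 + 1. Bump = 5765999. G_5 = 5765998.
G_5 = 5765998. HB_7(5765998) = 7^(7 + 1) + 3·7^3 + 3·7^2 + 3·7. Bump = 134219480. G_6 = 134219479.
G_6 = 134219479. HB_8(134219479) = 8^(8 + 1) + 3·8^3 + 3·8^2 + 2·8 + 7. Bump = 3486786856. G_7 = 3486786855.

100000003326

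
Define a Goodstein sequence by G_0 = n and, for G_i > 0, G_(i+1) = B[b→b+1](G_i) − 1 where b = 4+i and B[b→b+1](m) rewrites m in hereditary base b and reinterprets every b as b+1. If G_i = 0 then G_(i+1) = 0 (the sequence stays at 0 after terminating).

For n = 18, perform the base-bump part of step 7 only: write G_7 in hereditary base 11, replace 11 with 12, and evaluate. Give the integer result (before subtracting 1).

74

[0] 18 ≡ 4^2 + 2 (base 4). Lift 5: 27. −1: 26.
[1] 26 ≡ 5^2 + 1 (base 5). Lift 6: 37. −1: 36.
[2] 36 ≡ 6^2 (base 6). Lift 7: 49. −1: 48.
[3] 48 ≡ 6·7 + 6 (base 7). Lift 8: 54. −1: 53.
[4] 53 ≡ 6·8 + 5 (base 8). Lift 9: 59. −1: 58.
[5] 58 ≡ 6·9 + 4 (base 9). Lift 10: 64. −1: 63.
[6] 63 ≡ 6·10 + 3 (base 10). Lift 11: 69. −1: 68.
[7] 68 ≡ 6·11 + 2 (base 11). Lift 12: 74. −1: 73.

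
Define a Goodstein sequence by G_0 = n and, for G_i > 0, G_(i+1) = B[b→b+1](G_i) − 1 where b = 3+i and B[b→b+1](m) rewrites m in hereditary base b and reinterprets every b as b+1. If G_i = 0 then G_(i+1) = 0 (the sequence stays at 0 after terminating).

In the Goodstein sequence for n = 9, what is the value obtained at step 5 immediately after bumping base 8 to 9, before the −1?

25

G_0=9  [base 3] 3^2  →[3↦4]→  4^2 = 16  −1 ⇒ G_1=15
G_1=15  [base 4] 3·4 + 3  →[4↦5]→  3·5 + 3 = 18  −1 ⇒ G_2=17
G_2=17  [base 5] 3·5 + 2  →[5↦6]→  3·6 + 2 = 20  −1 ⇒ G_3=19
G_3=19  [base 6] 3·6 + 1  →[6↦7]→  3·7 + 1 = 22  −1 ⇒ G_4=21
G_4=21  [base 7] 3·7  →[7↦8]→  3·8 = 24  −1 ⇒ G_5=23
G_5=23  [base 8] 2·8 + 7  →[8↦9]→  2·9 + 7 = 25  −1 ⇒ G_6=24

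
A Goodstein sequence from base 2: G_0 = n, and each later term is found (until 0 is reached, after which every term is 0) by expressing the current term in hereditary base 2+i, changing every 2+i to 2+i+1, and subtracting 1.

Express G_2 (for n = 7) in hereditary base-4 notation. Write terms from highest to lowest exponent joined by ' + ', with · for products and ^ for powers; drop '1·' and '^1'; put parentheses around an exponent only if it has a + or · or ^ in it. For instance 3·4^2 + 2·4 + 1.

7 —HB2→ 2^2 + 2 + 1 —bump→ 3^3 + 3 + 1 = 31 —(−1)→ 30
30 —HB3→ 3^3 + 3 —bump→ 4^4 + 4 = 260 —(−1)→ 259

4^4 + 3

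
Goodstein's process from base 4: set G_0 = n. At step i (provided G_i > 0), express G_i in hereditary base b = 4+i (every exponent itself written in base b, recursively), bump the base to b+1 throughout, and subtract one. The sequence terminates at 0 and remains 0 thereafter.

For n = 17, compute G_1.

step 0: 17 = 4^2 + 1; sub 5 for 4: 5^2 + 1; = 26; G_1 = 26−1 = 25
step 1: 25 = 5^2; sub 6 for 5: 6^2; = 36; G_2 = 36−1 = 35

25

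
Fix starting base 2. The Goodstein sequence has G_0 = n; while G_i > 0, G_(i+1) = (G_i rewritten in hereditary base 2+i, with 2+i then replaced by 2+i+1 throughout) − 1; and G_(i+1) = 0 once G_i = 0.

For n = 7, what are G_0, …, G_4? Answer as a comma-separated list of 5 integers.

step 0: 7 = 2^2 + 2 + 1; sub 3 for 2: 3^3 + 3 + 1; = 31; G_1 = 31−1 = 30
step 1: 30 = 3^3 + 3; sub 4 for 3: 4^4 + 4; = 260; G_2 = 260−1 = 259
step 2: 259 = 4^4 + 3; sub 5 for 4: 5^5 + 3; = 3128; G_3 = 3128−1 = 3127
step 3: 3127 = 5^5 + 2; sub 6 for 5: 6^6 + 2; = 46658; G_4 = 46658−1 = 46657

7, 30, 259, 3127, 46657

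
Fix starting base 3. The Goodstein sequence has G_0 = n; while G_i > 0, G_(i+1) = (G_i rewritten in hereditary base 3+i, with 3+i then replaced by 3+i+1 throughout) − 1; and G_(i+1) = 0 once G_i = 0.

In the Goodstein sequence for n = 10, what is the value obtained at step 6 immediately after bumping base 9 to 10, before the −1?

40

[0] 10 ≡ 3^2 + 1 (base 3). Lift 4: 17. −1: 16.
[1] 16 ≡ 4^2 (base 4). Lift 5: 25. −1: 24.
[2] 24 ≡ 4·5 + 4 (base 5). Lift 6: 28. −1: 27.
[3] 27 ≡ 4·6 + 3 (base 6). Lift 7: 31. −1: 30.
[4] 30 ≡ 4·7 + 2 (base 7). Lift 8: 34. −1: 33.
[5] 33 ≡ 4·8 + 1 (base 8). Lift 9: 37. −1: 36.
[6] 36 ≡ 4·9 (base 9). Lift 10: 40. −1: 39.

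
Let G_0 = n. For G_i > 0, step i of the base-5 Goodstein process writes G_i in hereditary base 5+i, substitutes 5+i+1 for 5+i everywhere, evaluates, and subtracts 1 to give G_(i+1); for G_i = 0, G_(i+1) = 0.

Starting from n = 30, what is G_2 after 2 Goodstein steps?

[0] 30 ≡ 5^2 + 5 (base 5). Lift 6: 42. −1: 41.
[1] 41 ≡ 6^2 + 5 (base 6). Lift 7: 54. −1: 53.
[2] 53 ≡ 7^2 + 4 (base 7). Lift 8: 68. −1: 67.

53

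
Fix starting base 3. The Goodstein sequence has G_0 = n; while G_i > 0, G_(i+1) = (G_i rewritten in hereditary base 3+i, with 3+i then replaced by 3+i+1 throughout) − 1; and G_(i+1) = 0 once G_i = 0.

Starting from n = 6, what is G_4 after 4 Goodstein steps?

(0) 6|_3 = 2·3 ↦ 2·4|_4 = 8 ⇒ 7
(1) 7|_4 = 4 + 3 ↦ 5 + 3|_5 = 8 ⇒ 7
(2) 7|_5 = 5 + 2 ↦ 6 + 2|_6 = 8 ⇒ 7
(3) 7|_6 = 6 + 1 ↦ 7 + 1|_7 = 8 ⇒ 7
(4) 7|_7 = 7 ↦ 8|_8 = 8 ⇒ 7

7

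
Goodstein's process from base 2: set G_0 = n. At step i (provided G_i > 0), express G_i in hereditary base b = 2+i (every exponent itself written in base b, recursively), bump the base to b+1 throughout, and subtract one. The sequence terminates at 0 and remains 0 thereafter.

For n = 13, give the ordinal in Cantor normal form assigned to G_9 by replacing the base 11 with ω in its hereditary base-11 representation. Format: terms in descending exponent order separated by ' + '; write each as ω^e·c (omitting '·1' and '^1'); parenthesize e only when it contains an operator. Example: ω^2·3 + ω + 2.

ω^(ω + 1) + ω^3·3 + ω^2·3 + ω·2 + 4

(0) 13|_2 = 2^(2 + 1) + 2^2 + 1 ↦ 3^(3 + 1) + 3^3 + 1|_3 = 109 ⇒ 108
(1) 108|_3 = 3^(3 + 1) + 3^3 ↦ 4^(4 + 1) + 4^4|_4 = 1280 ⇒ 1279
(2) 1279|_4 = 4^(4 + 1) + 3·4^3 + 3·4^2 + 3·4 + 3 ↦ 5^(5 + 1) + 3·5^3 + 3·5^2 + 3·5 + 3|_5 = 16093 ⇒ 16092
(3) 16092|_5 = 5^(5 + 1) + 3·5^3 + 3·5^2 + 3·5 + 2 ↦ 6^(6 + 1) + 3·6^3 + 3·6^2 + 3·6 + 2|_6 = 280712 ⇒ 280711
(4) 280711|_6 = 6^(6 + 1) + 3·6^3 + 3·6^2 + 3·6 + 1 ↦ 7^(7 + 1) + 3·7^3 + 3·7^2 + 3·7 + 1|_7 = 5765999 ⇒ 5765998
(5) 5765998|_7 = 7^(7 + 1) + 3·7^3 + 3·7^2 + 3·7 ↦ 8^(8 + 1) + 3·8^3 + 3·8^2 + 3·8|_8 = 134219480 ⇒ 134219479
(6) 134219479|_8 = 8^(8 + 1) + 3·8^3 + 3·8^2 + 2·8 + 7 ↦ 9^(9 + 1) + 3·9^3 + 3·9^2 + 2·9 + 7|_9 = 3486786856 ⇒ 3486786855
(7) 3486786855|_9 = 9^(9 + 1) + 3·9^3 + 3·9^2 + 2·9 + 6 ↦ 10^(10 + 1) + 3·10^3 + 3·10^2 + 2·10 + 6|_10 = 100000003326 ⇒ 100000003325
(8) 100000003325|_10 = 10^(10 + 1) + 3·10^3 + 3·10^2 + 2·10 + 5 ↦ 11^(11 + 1) + 3·11^3 + 3·11^2 + 2·11 + 5|_11 = 3138428381104 ⇒ 3138428381103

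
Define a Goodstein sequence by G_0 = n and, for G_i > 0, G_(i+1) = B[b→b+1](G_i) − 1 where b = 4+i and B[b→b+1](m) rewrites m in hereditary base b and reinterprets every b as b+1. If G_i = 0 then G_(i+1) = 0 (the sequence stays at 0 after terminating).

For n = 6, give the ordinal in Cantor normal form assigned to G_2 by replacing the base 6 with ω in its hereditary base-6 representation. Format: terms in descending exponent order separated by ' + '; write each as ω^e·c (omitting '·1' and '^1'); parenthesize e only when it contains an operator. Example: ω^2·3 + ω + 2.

ω

G_0=6  [base 4] 4 + 2  →[4↦5]→  5 + 2 = 7  −1 ⇒ G_1=6
G_1=6  [base 5] 5 + 1  →[5↦6]→  6 + 1 = 7  −1 ⇒ G_2=6
G_2=6  [base 6] 6  →[6↦7]→  7 = 7  −1 ⇒ G_3=6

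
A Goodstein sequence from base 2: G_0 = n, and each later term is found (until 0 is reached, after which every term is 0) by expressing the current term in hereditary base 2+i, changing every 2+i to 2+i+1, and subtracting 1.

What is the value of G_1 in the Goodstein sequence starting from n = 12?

G_0 = 12. HB_2(12) = 2^(2 + 1) + 2^2. Bump = 108. G_1 = 107.
G_1 = 107. HB_3(107) = 3^(3 + 1) + 2·3^2 + 2·3 + 2. Bump = 1066. G_2 = 1065.

107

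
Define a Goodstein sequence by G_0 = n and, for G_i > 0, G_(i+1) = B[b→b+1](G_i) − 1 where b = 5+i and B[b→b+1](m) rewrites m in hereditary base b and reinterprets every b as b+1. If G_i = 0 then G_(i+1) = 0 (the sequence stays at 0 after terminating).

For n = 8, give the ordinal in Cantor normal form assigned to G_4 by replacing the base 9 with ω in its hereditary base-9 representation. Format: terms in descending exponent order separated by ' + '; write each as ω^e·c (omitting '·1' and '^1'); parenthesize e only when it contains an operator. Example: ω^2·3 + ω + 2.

8

8 —HB5→ 5 + 3 —bump→ 6 + 3 = 9 —(−1)→ 8
8 —HB6→ 6 + 2 —bump→ 7 + 2 = 9 —(−1)→ 8
8 —HB7→ 7 + 1 —bump→ 8 + 1 = 9 —(−1)→ 8
8 —HB8→ 8 —bump→ 9 = 9 —(−1)→ 8
8 —HB9→ 8 —bump→ 8 = 8 —(−1)→ 7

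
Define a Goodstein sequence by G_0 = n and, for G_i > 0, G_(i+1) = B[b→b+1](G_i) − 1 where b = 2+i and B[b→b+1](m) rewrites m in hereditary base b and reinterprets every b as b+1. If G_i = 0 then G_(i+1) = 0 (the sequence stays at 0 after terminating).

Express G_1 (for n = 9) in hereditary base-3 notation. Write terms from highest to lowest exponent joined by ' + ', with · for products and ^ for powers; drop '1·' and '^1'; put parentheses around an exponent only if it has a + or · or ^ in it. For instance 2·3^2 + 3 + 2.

base 2: 9 = 2^(2 + 1) + 1; at 3: 3^(3 + 1) + 1 = 82; next = 81
base 3: 81 = 3^(3 + 1); at 4: 4^(4 + 1) = 1024; next = 1023

3^(3 + 1)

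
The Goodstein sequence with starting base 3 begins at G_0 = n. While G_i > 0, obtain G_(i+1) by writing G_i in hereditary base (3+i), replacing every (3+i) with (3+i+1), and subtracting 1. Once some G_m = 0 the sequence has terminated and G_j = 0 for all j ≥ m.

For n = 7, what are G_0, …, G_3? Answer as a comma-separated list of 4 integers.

G_0 = 7. HB_3(7) = 2·3 + 1. Bump = 9. G_1 = 8.
G_1 = 8. HB_4(8) = 2·4. Bump = 10. G_2 = 9.
G_2 = 9. HB_5(9) = 5 + 4. Bump = 10. G_3 = 9.

7, 8, 9, 9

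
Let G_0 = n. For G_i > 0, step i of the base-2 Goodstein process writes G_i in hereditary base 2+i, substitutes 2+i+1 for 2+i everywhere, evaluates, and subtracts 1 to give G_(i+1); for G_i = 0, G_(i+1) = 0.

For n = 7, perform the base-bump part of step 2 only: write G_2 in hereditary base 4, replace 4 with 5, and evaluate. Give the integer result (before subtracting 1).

3128

(0) 7|_2 = 2^2 + 2 + 1 ↦ 3^3 + 3 + 1|_3 = 31 ⇒ 30
(1) 30|_3 = 3^3 + 3 ↦ 4^4 + 4|_4 = 260 ⇒ 259
(2) 259|_4 = 4^4 + 3 ↦ 5^5 + 3|_5 = 3128 ⇒ 3127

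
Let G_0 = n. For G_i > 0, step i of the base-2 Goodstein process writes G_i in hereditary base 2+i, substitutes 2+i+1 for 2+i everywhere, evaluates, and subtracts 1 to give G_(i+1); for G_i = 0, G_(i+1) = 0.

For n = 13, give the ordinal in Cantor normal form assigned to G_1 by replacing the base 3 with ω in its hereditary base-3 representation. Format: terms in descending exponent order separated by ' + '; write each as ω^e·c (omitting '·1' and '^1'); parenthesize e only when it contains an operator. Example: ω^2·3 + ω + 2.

i=0: 13 = 2^(2 + 1) + 2^2 + 1 (b=2); 2→3: 3^(3 + 1) + 3^3 + 1 = 109; 109−1 = 108
i=1: 108 = 3^(3 + 1) + 3^3 (b=3); 3→4: 4^(4 + 1) + 4^4 = 1280; 1280−1 = 1279

ω^(ω + 1) + ω^ω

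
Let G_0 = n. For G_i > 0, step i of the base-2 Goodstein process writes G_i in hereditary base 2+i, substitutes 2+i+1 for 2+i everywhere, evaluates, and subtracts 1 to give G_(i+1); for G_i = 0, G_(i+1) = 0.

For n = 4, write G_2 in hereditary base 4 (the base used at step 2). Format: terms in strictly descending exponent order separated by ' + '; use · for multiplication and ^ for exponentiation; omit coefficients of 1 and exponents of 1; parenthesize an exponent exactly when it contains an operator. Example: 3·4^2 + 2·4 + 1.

4 —HB2→ 2^2 —bump→ 3^3 = 27 —(−1)→ 26
26 —HB3→ 2·3^2 + 2·3 + 2 —bump→ 2·4^2 + 2·4 + 2 = 42 —(−1)→ 41

2·4^2 + 2·4 + 1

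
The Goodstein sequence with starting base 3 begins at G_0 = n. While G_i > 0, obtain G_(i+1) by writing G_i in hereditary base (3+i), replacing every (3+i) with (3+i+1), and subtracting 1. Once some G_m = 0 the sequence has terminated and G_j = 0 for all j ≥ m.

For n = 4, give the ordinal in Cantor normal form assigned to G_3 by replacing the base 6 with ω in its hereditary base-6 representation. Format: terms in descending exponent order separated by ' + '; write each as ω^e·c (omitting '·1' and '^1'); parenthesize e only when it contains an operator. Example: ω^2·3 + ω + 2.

3

(0) 4|_3 = 3 + 1 ↦ 4 + 1|_4 = 5 ⇒ 4
(1) 4|_4 = 4 ↦ 5|_5 = 5 ⇒ 4
(2) 4|_5 = 4 ↦ 4|_6 = 4 ⇒ 3
(3) 3|_6 = 3 ↦ 3|_7 = 3 ⇒ 2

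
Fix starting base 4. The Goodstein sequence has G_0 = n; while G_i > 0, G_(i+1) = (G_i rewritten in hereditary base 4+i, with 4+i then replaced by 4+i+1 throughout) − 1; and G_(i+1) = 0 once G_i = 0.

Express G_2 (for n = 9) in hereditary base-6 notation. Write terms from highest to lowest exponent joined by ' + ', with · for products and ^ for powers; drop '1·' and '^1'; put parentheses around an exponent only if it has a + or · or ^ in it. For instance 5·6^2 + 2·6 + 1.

G_0 = 9. HB_4(9) = 2·4 + 1. Bump = 11. G_1 = 10.
G_1 = 10. HB_5(10) = 2·5. Bump = 12. G_2 = 11.

6 + 5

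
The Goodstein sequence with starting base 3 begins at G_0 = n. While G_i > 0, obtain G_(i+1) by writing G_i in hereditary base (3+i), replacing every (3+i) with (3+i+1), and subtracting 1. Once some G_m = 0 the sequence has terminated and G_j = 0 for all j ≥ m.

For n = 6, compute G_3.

7

6 —HB3→ 2·3 —bump→ 2·4 = 8 —(−1)→ 7
7 —HB4→ 4 + 3 —bump→ 5 + 3 = 8 —(−1)→ 7
7 —HB5→ 5 + 2 —bump→ 6 + 2 = 8 —(−1)→ 7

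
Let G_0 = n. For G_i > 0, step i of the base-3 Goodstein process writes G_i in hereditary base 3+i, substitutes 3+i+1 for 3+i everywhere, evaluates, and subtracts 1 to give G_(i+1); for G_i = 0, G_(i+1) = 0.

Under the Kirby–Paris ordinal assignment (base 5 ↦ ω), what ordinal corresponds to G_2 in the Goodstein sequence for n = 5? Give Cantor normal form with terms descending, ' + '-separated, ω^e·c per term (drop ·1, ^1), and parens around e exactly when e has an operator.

ω

i=0: 5 = 3 + 2 (b=3); 3→4: 4 + 2 = 6; 6−1 = 5
i=1: 5 = 4 + 1 (b=4); 4→5: 5 + 1 = 6; 6−1 = 5
i=2: 5 = 5 (b=5); 5→6: 6 = 6; 6−1 = 5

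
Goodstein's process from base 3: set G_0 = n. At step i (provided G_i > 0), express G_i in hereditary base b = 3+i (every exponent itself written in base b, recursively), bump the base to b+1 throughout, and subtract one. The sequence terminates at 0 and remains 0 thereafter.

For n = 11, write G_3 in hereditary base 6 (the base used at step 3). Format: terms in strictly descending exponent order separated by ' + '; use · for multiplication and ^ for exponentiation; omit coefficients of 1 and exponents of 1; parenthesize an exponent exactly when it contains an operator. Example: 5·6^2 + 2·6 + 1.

(0) 11|_3 = 3^2 + 2 ↦ 4^2 + 2|_4 = 18 ⇒ 17
(1) 17|_4 = 4^2 + 1 ↦ 5^2 + 1|_5 = 26 ⇒ 25
(2) 25|_5 = 5^2 ↦ 6^2|_6 = 36 ⇒ 35
(3) 35|_6 = 5·6 + 5 ↦ 5·7 + 5|_7 = 40 ⇒ 39

5·6 + 5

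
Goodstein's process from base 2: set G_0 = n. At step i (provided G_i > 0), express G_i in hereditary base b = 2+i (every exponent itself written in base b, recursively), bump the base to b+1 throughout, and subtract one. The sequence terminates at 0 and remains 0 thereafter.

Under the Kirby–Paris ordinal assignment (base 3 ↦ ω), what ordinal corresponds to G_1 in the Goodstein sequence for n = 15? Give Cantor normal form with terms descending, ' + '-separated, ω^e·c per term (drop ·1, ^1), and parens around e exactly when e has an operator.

base 2: 15 = 2^(2 + 1) + 2^2 + 2 + 1; at 3: 3^(3 + 1) + 3^3 + 3 + 1 = 112; next = 111
base 3: 111 = 3^(3 + 1) + 3^3 + 3; at 4: 4^(4 + 1) + 4^4 + 4 = 1284; next = 1283

ω^(ω + 1) + ω^ω + ω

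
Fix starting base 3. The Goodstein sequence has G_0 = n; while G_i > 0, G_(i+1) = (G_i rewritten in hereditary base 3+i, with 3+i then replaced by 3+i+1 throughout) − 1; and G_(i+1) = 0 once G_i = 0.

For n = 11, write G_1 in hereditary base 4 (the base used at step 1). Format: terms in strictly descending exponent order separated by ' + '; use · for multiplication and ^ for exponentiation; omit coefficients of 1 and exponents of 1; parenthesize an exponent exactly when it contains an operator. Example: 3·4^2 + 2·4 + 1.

4^2 + 1

11 —HB3→ 3^2 + 2 —bump→ 4^2 + 2 = 18 —(−1)→ 17
17 —HB4→ 4^2 + 1 —bump→ 5^2 + 1 = 26 —(−1)→ 25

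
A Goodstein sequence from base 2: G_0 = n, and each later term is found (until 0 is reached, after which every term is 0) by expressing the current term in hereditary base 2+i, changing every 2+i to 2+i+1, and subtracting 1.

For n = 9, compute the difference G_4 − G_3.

base 2: 9 = 2^(2 + 1) + 1; at 3: 3^(3 + 1) + 1 = 82; next = 81
base 3: 81 = 3^(3 + 1); at 4: 4^(4 + 1) = 1024; next = 1023
base 4: 1023 = 3·4^4 + 3·4^3 + 3·4^2 + 3·4 + 3; at 5: 3·5^5 + 3·5^3 + 3·5^2 + 3·5 + 3 = 9843; next = 9842
base 5: 9842 = 3·5^5 + 3·5^3 + 3·5^2 + 3·5 + 2; at 6: 3·6^6 + 3·6^3 + 3·6^2 + 3·6 + 2 = 140744; next = 140743

130901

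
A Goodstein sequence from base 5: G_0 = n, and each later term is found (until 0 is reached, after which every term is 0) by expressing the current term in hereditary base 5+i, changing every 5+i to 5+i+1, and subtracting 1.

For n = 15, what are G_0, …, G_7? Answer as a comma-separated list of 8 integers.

i=0: 15 = 3·5 (b=5); 5→6: 3·6 = 18; 18−1 = 17
i=1: 17 = 2·6 + 5 (b=6); 6→7: 2·7 + 5 = 19; 19−1 = 18
i=2: 18 = 2·7 + 4 (b=7); 7→8: 2·8 + 4 = 20; 20−1 = 19
i=3: 19 = 2·8 + 3 (b=8); 8→9: 2·9 + 3 = 21; 21−1 = 20
i=4: 20 = 2·9 + 2 (b=9); 9→10: 2·10 + 2 = 22; 22−1 = 21
i=5: 21 = 2·10 + 1 (b=10); 10→11: 2·11 + 1 = 23; 23−1 = 22
i=6: 22 = 2·11 (b=11); 11→12: 2·12 = 24; 24−1 = 23

15, 17, 18, 19, 20, 21, 22, 23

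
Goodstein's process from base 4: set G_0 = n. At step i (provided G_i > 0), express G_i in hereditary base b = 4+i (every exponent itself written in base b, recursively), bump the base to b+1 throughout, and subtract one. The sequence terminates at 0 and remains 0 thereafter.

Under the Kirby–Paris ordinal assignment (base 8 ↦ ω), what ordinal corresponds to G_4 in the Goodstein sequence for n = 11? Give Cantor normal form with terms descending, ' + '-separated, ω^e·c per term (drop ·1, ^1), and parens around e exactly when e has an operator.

ω + 7

step 0: 11 = 2·4 + 3; sub 5 for 4: 2·5 + 3; = 13; G_1 = 13−1 = 12
step 1: 12 = 2·5 + 2; sub 6 for 5: 2·6 + 2; = 14; G_2 = 14−1 = 13
step 2: 13 = 2·6 + 1; sub 7 for 6: 2·7 + 1; = 15; G_3 = 15−1 = 14
step 3: 14 = 2·7; sub 8 for 7: 2·8; = 16; G_4 = 16−1 = 15
step 4: 15 = 8 + 7; sub 9 for 8: 9 + 7; = 16; G_5 = 16−1 = 15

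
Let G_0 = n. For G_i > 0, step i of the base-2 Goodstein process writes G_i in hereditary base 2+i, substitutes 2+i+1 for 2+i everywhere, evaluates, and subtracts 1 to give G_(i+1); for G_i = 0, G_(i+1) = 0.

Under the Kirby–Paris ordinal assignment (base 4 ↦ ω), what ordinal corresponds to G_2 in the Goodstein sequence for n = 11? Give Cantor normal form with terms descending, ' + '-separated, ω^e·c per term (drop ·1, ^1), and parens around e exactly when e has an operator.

G_0 = 11. HB_2(11) = 2^(2 + 1) + 2 + 1. Bump = 85. G_1 = 84.
G_1 = 84. HB_3(84) = 3^(3 + 1) + 3. Bump = 1028. G_2 = 1027.

ω^(ω + 1) + 3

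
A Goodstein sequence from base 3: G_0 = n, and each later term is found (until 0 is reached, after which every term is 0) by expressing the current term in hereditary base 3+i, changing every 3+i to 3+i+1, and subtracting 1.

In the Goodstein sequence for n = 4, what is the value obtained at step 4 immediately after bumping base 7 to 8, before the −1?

2

i=0: 4 = 3 + 1 (b=3); 3→4: 4 + 1 = 5; 5−1 = 4
i=1: 4 = 4 (b=4); 4→5: 5 = 5; 5−1 = 4
i=2: 4 = 4 (b=5); 5→6: 4 = 4; 4−1 = 3
i=3: 3 = 3 (b=6); 6→7: 3 = 3; 3−1 = 2
i=4: 2 = 2 (b=7); 7→8: 2 = 2; 2−1 = 1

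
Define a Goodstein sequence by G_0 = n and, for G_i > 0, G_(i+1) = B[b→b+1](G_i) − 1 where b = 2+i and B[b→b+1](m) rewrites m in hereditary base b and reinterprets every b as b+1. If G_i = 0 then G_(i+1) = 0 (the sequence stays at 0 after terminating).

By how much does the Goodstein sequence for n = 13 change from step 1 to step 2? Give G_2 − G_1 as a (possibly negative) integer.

1171

(0) 13|_2 = 2^(2 + 1) + 2^2 + 1 ↦ 3^(3 + 1) + 3^3 + 1|_3 = 109 ⇒ 108
(1) 108|_3 = 3^(3 + 1) + 3^3 ↦ 4^(4 + 1) + 4^4|_4 = 1280 ⇒ 1279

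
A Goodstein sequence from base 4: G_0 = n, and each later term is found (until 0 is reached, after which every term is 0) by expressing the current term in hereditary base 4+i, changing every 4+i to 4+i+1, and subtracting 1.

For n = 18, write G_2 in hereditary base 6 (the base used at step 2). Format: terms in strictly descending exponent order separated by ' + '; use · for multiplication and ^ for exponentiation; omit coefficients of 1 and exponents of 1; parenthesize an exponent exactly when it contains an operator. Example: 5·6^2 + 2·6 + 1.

6^2

G_0=18  [base 4] 4^2 + 2  →[4↦5]→  5^2 + 2 = 27  −1 ⇒ G_1=26
G_1=26  [base 5] 5^2 + 1  →[5↦6]→  6^2 + 1 = 37  −1 ⇒ G_2=36
G_2=36  [base 6] 6^2  →[6↦7]→  7^2 = 49  −1 ⇒ G_3=48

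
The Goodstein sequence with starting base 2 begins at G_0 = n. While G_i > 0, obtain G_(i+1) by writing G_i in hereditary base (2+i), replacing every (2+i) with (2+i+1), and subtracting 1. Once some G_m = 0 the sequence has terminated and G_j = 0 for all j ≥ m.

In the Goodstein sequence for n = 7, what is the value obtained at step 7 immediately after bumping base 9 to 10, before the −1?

77777776

(0) 7|_2 = 2^2 + 2 + 1 ↦ 3^3 + 3 + 1|_3 = 31 ⇒ 30
(1) 30|_3 = 3^3 + 3 ↦ 4^4 + 4|_4 = 260 ⇒ 259
(2) 259|_4 = 4^4 + 3 ↦ 5^5 + 3|_5 = 3128 ⇒ 3127
(3) 3127|_5 = 5^5 + 2 ↦ 6^6 + 2|_6 = 46658 ⇒ 46657
(4) 46657|_6 = 6^6 + 1 ↦ 7^7 + 1|_7 = 823544 ⇒ 823543
(5) 823543|_7 = 7^7 ↦ 8^8|_8 = 16777216 ⇒ 16777215
(6) 16777215|_8 = 7·8^7 + 7·8^6 + 7·8^5 + 7·8^4 + 7·8^3 + 7·8^2 + 7·8 + 7 ↦ 7·9^7 + 7·9^6 + 7·9^5 + 7·9^4 + 7·9^3 + 7·9^2 + 7·9 + 7|_9 = 37665880 ⇒ 37665879
(7) 37665879|_9 = 7·9^7 + 7·9^6 + 7·9^5 + 7·9^4 + 7·9^3 + 7·9^2 + 7·9 + 6 ↦ 7·10^7 + 7·10^6 + 7·10^5 + 7·10^4 + 7·10^3 + 7·10^2 + 7·10 + 6|_10 = 77777776 ⇒ 77777775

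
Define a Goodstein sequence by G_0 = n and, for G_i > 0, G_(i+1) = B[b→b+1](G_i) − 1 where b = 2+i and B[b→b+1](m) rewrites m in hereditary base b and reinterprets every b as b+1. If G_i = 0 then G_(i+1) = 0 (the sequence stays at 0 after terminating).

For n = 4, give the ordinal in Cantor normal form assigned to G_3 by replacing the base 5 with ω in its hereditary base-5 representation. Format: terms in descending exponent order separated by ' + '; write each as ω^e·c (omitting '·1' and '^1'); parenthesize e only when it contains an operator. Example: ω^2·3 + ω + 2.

base 2: 4 = 2^2; at 3: 3^3 = 27; next = 26
base 3: 26 = 2·3^2 + 2·3 + 2; at 4: 2·4^2 + 2·4 + 2 = 42; next = 41
base 4: 41 = 2·4^2 + 2·4 + 1; at 5: 2·5^2 + 2·5 + 1 = 61; next = 60

ω^2·2 + ω·2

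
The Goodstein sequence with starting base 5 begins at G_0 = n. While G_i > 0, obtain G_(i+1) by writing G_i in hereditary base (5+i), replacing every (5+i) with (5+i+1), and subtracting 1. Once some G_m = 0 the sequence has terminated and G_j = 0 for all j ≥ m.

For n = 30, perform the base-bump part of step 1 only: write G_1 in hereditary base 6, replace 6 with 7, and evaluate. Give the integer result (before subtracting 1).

[0] 30 ≡ 5^2 + 5 (base 5). Lift 6: 42. −1: 41.
[1] 41 ≡ 6^2 + 5 (base 6). Lift 7: 54. −1: 53.

54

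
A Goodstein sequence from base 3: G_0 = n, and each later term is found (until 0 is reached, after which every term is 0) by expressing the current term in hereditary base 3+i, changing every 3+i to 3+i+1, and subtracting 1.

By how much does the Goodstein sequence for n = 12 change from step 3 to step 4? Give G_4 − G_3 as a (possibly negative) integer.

12

i=0: 12 = 3^2 + 3 (b=3); 3→4: 4^2 + 4 = 20; 20−1 = 19
i=1: 19 = 4^2 + 3 (b=4); 4→5: 5^2 + 3 = 28; 28−1 = 27
i=2: 27 = 5^2 + 2 (b=5); 5→6: 6^2 + 2 = 38; 38−1 = 37
i=3: 37 = 6^2 + 1 (b=6); 6→7: 7^2 + 1 = 50; 50−1 = 49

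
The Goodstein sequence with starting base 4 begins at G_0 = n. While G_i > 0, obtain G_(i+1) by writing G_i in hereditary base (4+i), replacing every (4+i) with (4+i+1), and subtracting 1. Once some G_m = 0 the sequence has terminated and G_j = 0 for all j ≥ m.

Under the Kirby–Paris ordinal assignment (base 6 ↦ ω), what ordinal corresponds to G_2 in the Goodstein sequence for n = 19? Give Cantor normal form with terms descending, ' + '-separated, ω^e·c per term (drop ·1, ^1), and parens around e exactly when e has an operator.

ω^2 + 1

i=0: 19 = 4^2 + 3 (b=4); 4→5: 5^2 + 3 = 28; 28−1 = 27
i=1: 27 = 5^2 + 2 (b=5); 5→6: 6^2 + 2 = 38; 38−1 = 37
i=2: 37 = 6^2 + 1 (b=6); 6→7: 7^2 + 1 = 50; 50−1 = 49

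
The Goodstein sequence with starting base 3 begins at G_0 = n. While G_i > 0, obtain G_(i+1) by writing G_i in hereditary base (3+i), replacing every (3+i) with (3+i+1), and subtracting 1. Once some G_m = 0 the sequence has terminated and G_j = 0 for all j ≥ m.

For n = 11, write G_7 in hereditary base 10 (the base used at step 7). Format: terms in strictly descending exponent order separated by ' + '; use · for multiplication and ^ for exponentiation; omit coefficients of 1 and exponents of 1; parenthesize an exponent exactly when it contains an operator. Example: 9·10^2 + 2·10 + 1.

5·10 + 1

G_0 = 11. HB_3(11) = 3^2 + 2. Bump = 18. G_1 = 17.
G_1 = 17. HB_4(17) = 4^2 + 1. Bump = 26. G_2 = 25.
G_2 = 25. HB_5(25) = 5^2. Bump = 36. G_3 = 35.
G_3 = 35. HB_6(35) = 5·6 + 5. Bump = 40. G_4 = 39.
G_4 = 39. HB_7(39) = 5·7 + 4. Bump = 44. G_5 = 43.
G_5 = 43. HB_8(43) = 5·8 + 3. Bump = 48. G_6 = 47.
G_6 = 47. HB_9(47) = 5·9 + 2. Bump = 52. G_7 = 51.
G_7 = 51. HB_10(51) = 5·10 + 1. Bump = 56. G_8 = 55.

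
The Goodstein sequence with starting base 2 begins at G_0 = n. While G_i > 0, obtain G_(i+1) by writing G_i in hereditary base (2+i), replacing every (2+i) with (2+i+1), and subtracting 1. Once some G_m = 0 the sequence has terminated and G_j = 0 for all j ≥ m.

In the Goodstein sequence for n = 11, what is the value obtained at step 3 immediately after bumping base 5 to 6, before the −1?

279938

G_0=11  [base 2] 2^(2 + 1) + 2 + 1  →[2↦3]→  3^(3 + 1) + 3 + 1 = 85  −1 ⇒ G_1=84
G_1=84  [base 3] 3^(3 + 1) + 3  →[3↦4]→  4^(4 + 1) + 4 = 1028  −1 ⇒ G_2=1027
G_2=1027  [base 4] 4^(4 + 1) + 3  →[4↦5]→  5^(5 + 1) + 3 = 15628  −1 ⇒ G_3=15627
G_3=15627  [base 5] 5^(5 + 1) + 2  →[5↦6]→  6^(6 + 1) + 2 = 279938  −1 ⇒ G_4=279937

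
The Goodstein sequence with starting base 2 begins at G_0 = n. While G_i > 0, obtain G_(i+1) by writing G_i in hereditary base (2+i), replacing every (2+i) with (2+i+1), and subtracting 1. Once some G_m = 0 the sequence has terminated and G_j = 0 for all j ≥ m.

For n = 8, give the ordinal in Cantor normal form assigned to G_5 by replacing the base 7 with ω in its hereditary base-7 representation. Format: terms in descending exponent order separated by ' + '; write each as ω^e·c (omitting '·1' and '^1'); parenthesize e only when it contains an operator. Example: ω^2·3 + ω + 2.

G_0 = 8. HB_2(8) = 2^(2 + 1). Bump = 81. G_1 = 80.
G_1 = 80. HB_3(80) = 2·3^3 + 2·3^2 + 2·3 + 2. Bump = 554. G_2 = 553.
G_2 = 553. HB_4(553) = 2·4^4 + 2·4^2 + 2·4 + 1. Bump = 6311. G_3 = 6310.
G_3 = 6310. HB_5(6310) = 2·5^5 + 2·5^2 + 2·5. Bump = 93396. G_4 = 93395.
G_4 = 93395. HB_6(93395) = 2·6^6 + 2·6^2 + 6 + 5. Bump = 1647196. G_5 = 1647195.
G_5 = 1647195. HB_7(1647195) = 2·7^7 + 2·7^2 + 7 + 4. Bump = 33554572. G_6 = 33554571.

ω^ω·2 + ω^2·2 + ω + 4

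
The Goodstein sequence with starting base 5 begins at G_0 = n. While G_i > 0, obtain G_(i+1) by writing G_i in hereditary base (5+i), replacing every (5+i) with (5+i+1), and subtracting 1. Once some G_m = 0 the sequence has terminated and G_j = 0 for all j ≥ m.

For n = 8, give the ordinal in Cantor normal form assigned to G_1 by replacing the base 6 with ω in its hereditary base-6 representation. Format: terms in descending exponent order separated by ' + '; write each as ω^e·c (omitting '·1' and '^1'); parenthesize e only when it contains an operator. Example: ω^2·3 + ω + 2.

G_0=8  [base 5] 5 + 3  →[5↦6]→  6 + 3 = 9  −1 ⇒ G_1=8
G_1=8  [base 6] 6 + 2  →[6↦7]→  7 + 2 = 9  −1 ⇒ G_2=8

ω + 2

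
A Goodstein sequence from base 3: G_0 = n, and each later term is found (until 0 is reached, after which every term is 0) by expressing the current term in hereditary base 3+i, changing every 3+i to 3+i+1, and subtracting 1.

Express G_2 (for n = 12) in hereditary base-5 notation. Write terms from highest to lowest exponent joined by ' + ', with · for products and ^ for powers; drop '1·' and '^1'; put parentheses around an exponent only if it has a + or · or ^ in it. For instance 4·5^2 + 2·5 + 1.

G_0=12  [base 3] 3^2 + 3  →[3↦4]→  4^2 + 4 = 20  −1 ⇒ G_1=19
G_1=19  [base 4] 4^2 + 3  →[4↦5]→  5^2 + 3 = 28  −1 ⇒ G_2=27

5^2 + 2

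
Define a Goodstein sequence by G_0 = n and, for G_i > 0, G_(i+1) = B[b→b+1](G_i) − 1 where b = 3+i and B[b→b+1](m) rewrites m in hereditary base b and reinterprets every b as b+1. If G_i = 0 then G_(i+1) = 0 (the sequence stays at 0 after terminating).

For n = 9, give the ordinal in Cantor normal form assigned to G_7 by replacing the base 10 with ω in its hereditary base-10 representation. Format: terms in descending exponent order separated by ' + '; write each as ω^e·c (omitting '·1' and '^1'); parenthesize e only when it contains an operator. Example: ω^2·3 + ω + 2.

ω·2 + 5

base 3: 9 = 3^2; at 4: 4^2 = 16; next = 15
base 4: 15 = 3·4 + 3; at 5: 3·5 + 3 = 18; next = 17
base 5: 17 = 3·5 + 2; at 6: 3·6 + 2 = 20; next = 19
base 6: 19 = 3·6 + 1; at 7: 3·7 + 1 = 22; next = 21
base 7: 21 = 3·7; at 8: 3·8 = 24; next = 23
base 8: 23 = 2·8 + 7; at 9: 2·9 + 7 = 25; next = 24
base 9: 24 = 2·9 + 6; at 10: 2·10 + 6 = 26; next = 25
base 10: 25 = 2·10 + 5; at 11: 2·11 + 5 = 27; next = 26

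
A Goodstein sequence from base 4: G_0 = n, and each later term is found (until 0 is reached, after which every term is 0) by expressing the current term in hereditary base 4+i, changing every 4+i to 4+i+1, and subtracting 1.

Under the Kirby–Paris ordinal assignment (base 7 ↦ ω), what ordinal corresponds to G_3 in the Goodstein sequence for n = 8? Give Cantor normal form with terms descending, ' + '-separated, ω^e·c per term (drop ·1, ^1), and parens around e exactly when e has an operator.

ω + 2

G_0 = 8. HB_4(8) = 2·4. Bump = 10. G_1 = 9.
G_1 = 9. HB_5(9) = 5 + 4. Bump = 10. G_2 = 9.
G_2 = 9. HB_6(9) = 6 + 3. Bump = 10. G_3 = 9.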